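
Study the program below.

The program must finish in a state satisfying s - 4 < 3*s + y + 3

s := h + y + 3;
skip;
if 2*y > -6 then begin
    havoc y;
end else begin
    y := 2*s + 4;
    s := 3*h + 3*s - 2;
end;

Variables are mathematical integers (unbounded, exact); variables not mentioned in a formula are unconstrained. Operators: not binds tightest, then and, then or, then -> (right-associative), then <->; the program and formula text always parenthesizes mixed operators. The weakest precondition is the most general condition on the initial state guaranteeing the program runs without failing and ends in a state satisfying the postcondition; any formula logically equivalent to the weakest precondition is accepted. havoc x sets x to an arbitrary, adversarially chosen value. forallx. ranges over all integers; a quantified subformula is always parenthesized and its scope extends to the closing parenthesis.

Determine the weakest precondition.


Working backward. After the program, the postcondition s - 4 < 3*s + y + 3 must hold; in canonical form it is 2*s + y > -7.
Then branch requires forall y_1. 2*s + y_1 > -7; else branch requires 6*h + 8*s > -7.
Before the if: (2*y > -6 -> (forall y_1. 2*s + y_1 > -7)) and ((not (2*y > -6)) -> 6*h + 8*s > -7)
Before skip: (2*y > -6 -> (forall y_1. 2*s + y_1 > -7)) and ((not (2*y > -6)) -> 6*h + 8*s > -7)
Before s := h + y + 3: (2*y > -6 -> (forall y_1. 2*h + 2*y + y_1 > -13)) and ((not (2*y > -6)) -> 14*h + 8*y > -31)
Answer: WP = (2*y > -6 -> (forall y_1. 2*h + 2*y + y_1 > -13)) and ((not (2*y > -6)) -> 14*h + 8*y > -31)


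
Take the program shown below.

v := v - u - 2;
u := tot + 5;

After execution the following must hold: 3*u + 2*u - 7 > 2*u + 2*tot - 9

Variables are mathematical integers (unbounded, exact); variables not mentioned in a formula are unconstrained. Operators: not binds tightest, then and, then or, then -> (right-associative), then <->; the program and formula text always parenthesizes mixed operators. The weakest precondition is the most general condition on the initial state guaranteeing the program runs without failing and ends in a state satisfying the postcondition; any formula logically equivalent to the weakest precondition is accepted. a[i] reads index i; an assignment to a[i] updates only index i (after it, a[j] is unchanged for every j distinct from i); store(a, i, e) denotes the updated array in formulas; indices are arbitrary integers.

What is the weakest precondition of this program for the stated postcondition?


Working backward. After the program, the postcondition 3*u + 2*u - 7 > 2*u + 2*tot - 9 must hold; in canonical form it is 3*u > 2*tot - 2.
Before u := tot + 5: tot > -17
Before v := v - u - 2: tot > -17
Answer: WP = tot > -17


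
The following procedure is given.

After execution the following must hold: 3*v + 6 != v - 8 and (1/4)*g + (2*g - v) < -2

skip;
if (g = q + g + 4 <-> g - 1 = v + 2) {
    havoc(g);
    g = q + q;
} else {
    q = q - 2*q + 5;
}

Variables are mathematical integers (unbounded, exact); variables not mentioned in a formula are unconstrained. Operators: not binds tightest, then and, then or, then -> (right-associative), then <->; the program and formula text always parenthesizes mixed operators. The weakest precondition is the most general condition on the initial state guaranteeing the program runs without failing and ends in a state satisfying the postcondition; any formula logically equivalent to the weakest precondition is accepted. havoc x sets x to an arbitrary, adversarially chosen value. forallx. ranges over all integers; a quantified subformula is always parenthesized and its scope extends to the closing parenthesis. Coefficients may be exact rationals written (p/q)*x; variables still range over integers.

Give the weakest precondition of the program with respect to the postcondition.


Working backward. After the program, the postcondition 3*v + 6 != v - 8 and (1/4)*g + (2*g - v) < -2 must hold; in canonical form it is 2*v != -14 and (9/4)*g < v - 2.
Then branch requires 2*v != -14 and (9/2)*q < v - 2; else branch requires 2*v != -14 and (9/4)*g < v - 2.
Before the if: ((q = -4 <-> g = v + 3) -> (2*v != -14 and (9/2)*q < v - 2)) and ((not (q = -4 <-> g = v + 3)) -> (2*v != -14 and (9/4)*g < v - 2))
Before skip: ((q = -4 <-> g = v + 3) -> (2*v != -14 and (9/2)*q < v - 2)) and ((not (q = -4 <-> g = v + 3)) -> (2*v != -14 and (9/4)*g < v - 2))
Answer: WP = ((q = -4 <-> g = v + 3) -> (2*v != -14 and (9/2)*q < v - 2)) and ((not (q = -4 <-> g = v + 3)) -> (2*v != -14 and (9/4)*g < v - 2))


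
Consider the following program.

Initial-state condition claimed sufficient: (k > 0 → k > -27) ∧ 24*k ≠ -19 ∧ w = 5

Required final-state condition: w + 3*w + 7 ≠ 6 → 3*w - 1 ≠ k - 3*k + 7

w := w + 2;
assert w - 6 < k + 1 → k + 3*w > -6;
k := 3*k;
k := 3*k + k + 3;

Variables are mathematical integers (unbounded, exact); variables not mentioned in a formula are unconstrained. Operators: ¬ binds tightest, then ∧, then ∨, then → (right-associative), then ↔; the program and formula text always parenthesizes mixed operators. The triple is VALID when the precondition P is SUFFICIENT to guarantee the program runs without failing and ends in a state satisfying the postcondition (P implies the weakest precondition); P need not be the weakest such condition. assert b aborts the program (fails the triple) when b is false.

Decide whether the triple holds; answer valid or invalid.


Working backward. After the program, the postcondition w + 3*w + 7 ≠ 6 → 3*w - 1 ≠ k - 3*k + 7 must hold; in canonical form it is 4*w ≠ -1 → 2*k + 3*w ≠ 8.
Before k := 3*k + k + 3: 4*w ≠ -1 → 8*k + 3*w ≠ 2
Before k := 3*k: 4*w ≠ -1 → 24*k + 3*w ≠ 2
Before assert w - 6 < k + 1 → k + 3*w > -6: (w < k + 7 → k + 3*w > -6) ∧ (4*w ≠ -1 → 24*k + 3*w ≠ 2)
Before w := w + 2: (w < k + 5 → k + 3*w > -12) ∧ (4*w ≠ -9 → 24*k + 3*w ≠ -4)
The weakest precondition is (w < k + 5 → k + 3*w > -12) ∧ (4*w ≠ -9 → 24*k + 3*w ≠ -4).
Check whether (k > 0 → k > -27) ∧ 24*k ≠ -19 ∧ w = 5 implies it.
Every state satisfying the precondition satisfies the weakest precondition: the implication holds.
Answer: valid


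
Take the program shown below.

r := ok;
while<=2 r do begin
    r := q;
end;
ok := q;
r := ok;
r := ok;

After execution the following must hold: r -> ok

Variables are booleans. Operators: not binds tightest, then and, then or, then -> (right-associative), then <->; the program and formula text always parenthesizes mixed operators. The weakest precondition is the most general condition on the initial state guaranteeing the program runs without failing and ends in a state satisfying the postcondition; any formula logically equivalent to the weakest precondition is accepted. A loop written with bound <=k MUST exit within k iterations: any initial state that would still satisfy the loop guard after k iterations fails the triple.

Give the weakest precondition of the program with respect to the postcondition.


Working backward. After the program, r -> ok must hold.
Before r := ok: true
Before r := ok: true
Before ok := q: true
Before the loop (bound <=2), unroll the exhaustion recursion (WP_0 = exit-now case; WP_j = one more guarded iteration, up to j = 2):
  WP_0: not r
  WP_1: r -> (not q)
  WP_2: r -> (q -> (not q))
So before the loop: r -> (q -> (not q))
Before r := ok: ok -> (q -> (not q))
Answer: WP = ok -> (q -> (not q))


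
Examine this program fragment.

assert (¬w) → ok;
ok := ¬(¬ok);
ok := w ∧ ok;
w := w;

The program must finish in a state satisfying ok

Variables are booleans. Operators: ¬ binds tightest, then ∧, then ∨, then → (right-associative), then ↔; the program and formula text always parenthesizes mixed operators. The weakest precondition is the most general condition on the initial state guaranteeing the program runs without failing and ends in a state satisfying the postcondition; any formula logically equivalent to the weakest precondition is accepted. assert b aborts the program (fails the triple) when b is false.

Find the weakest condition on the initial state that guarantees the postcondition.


Working backward. After the program, ok must hold.
Before w := w: ok
Before ok := w ∧ ok: w ∧ ok
Before ok := ¬(¬ok): w ∧ ok
Before assert (¬w) → ok: ((¬w) → ok) ∧ w ∧ ok
Answer: WP = ((¬w) → ok) ∧ w ∧ ok


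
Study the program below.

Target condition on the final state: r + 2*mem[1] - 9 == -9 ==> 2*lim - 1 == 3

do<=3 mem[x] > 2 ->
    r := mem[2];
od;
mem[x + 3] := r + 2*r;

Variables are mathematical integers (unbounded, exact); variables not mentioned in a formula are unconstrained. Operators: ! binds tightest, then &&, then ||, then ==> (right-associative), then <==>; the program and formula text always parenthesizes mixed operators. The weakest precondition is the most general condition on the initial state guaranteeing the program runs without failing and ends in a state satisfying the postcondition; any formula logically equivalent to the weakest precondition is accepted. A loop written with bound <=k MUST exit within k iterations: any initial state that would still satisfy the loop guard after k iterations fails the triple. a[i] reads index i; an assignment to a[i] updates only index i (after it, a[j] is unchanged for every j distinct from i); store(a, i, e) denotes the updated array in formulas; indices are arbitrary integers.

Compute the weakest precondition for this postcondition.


Working backward. After the program, the postcondition r + 2*mem[1] - 9 == -9 ==> 2*lim - 1 == 3 must hold; in canonical form it is 2*mem[1] + r == 0 ==> 2*lim == 4.
Before mem[x + 3] := r + 2*r: 2*store(mem, x + 3, 3*r)[1] + r == 0 ==> 2*lim == 4
Before the loop (bound <=3), unroll the exhaustion recursion (WP_0 = exit-now case; WP_j = one more guarded iteration, up to j = 3):
  WP_0: (!(mem[x] > 2)) && (2*store(mem, x + 3, 3*r)[1] + r == 0 ==> 2*lim == 4)
  WP_1: (mem[x] > 2 ==> ((!(mem[x] > 2)) && (mem[2] + 2*store(mem, x + 3, 3*mem[2])[1] == 0 ==> 2*lim == 4))) && ((!(mem[x] > 2)) ==> (2*store(mem, x + 3, 3*r)[1] + r == 0 ==> 2*lim == 4))
  WP_2: (mem[x] > 2 ==> ((mem[x] > 2 ==> ((!(mem[x] > 2)) && (mem[2] + 2*store(mem, x + 3, 3*mem[2])[1] == 0 ==> 2*lim == 4))) && ((!(mem[x] > 2)) ==> (mem[2] + 2*store(mem, x + 3, 3*mem[2])[1] == 0 ==> 2*lim == 4)))) && ((!(mem[x] > 2)) ==> (2*store(mem, x + 3, 3*r)[1] + r == 0 ==> 2*lim == 4))
  WP_3: (mem[x] > 2 ==> ((mem[x] > 2 ==> ((mem[x] > 2 ==> ((!(mem[x] > 2)) && (mem[2] + 2*store(mem, x + 3, 3*mem[2])[1] == 0 ==> 2*lim == 4))) && ((!(mem[x] > 2)) ==> (mem[2] + 2*store(mem, x + 3, 3*mem[2])[1] == 0 ==> 2*lim == 4)))) && ((!(mem[x] > 2)) ==> (mem[2] + 2*store(mem, x + 3, 3*mem[2])[1] == 0 ==> 2*lim == 4)))) && ((!(mem[x] > 2)) ==> (2*store(mem, x + 3, 3*r)[1] + r == 0 ==> 2*lim == 4))
So before the loop: (mem[x] > 2 ==> ((mem[x] > 2 ==> ((mem[x] > 2 ==> ((!(mem[x] > 2)) && (mem[2] + 2*store(mem, x + 3, 3*mem[2])[1] == 0 ==> 2*lim == 4))) && ((!(mem[x] > 2)) ==> (mem[2] + 2*store(mem, x + 3, 3*mem[2])[1] == 0 ==> 2*lim == 4)))) && ((!(mem[x] > 2)) ==> (mem[2] + 2*store(mem, x + 3, 3*mem[2])[1] == 0 ==> 2*lim == 4)))) && ((!(mem[x] > 2)) ==> (2*store(mem, x + 3, 3*r)[1] + r == 0 ==> 2*lim == 4))
Answer: WP = (mem[x] > 2 ==> ((mem[x] > 2 ==> ((mem[x] > 2 ==> ((!(mem[x] > 2)) && (mem[2] + 2*store(mem, x + 3, 3*mem[2])[1] == 0 ==> 2*lim == 4))) && ((!(mem[x] > 2)) ==> (mem[2] + 2*store(mem, x + 3, 3*mem[2])[1] == 0 ==> 2*lim == 4)))) && ((!(mem[x] > 2)) ==> (mem[2] + 2*store(mem, x + 3, 3*mem[2])[1] == 0 ==> 2*lim == 4)))) && ((!(mem[x] > 2)) ==> (2*store(mem, x + 3, 3*r)[1] + r == 0 ==> 2*lim == 4))


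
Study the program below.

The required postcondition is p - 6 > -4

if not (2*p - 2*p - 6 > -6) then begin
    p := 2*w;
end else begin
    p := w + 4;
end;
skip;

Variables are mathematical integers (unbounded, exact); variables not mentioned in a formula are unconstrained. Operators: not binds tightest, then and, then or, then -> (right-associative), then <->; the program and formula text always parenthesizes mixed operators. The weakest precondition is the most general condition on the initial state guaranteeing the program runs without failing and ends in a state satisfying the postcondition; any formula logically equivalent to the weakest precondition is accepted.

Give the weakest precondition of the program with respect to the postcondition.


Working backward. After the program, the postcondition p - 6 > -4 must hold; in canonical form it is p > 2.
Before skip: p > 2
Then branch requires 2*w > 2; else branch requires w > -2.
Before the if: 2*w > 2
Answer: WP = 2*w > 2


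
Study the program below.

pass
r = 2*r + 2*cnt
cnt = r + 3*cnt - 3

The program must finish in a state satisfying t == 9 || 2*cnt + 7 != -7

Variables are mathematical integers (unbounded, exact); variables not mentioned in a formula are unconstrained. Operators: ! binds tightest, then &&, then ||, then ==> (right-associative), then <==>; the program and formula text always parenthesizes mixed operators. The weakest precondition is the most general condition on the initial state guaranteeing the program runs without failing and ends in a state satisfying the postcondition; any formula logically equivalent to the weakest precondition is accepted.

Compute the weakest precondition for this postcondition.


Working backward. After the program, the postcondition t == 9 || 2*cnt + 7 != -7 must hold; in canonical form it is t == 9 || 2*cnt != -14.
Before cnt := r + 3*cnt - 3: t == 9 || 6*cnt + 2*r != -8
Before r := 2*r + 2*cnt: t == 9 || 10*cnt + 4*r != -8
Before skip: t == 9 || 10*cnt + 4*r != -8
Answer: WP = t == 9 || 10*cnt + 4*r != -8


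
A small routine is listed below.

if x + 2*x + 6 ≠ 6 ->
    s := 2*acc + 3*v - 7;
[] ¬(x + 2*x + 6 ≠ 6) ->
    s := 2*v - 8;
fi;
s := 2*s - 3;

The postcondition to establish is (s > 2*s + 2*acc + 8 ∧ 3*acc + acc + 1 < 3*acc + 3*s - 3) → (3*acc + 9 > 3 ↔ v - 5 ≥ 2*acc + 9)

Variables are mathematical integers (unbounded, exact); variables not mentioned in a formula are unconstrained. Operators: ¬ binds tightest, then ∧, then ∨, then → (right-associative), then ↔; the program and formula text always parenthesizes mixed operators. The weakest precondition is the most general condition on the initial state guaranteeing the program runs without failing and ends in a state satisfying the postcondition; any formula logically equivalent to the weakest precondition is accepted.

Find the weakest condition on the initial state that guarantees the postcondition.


Working backward. After the program, the postcondition (s > 2*s + 2*acc + 8 ∧ 3*acc + acc + 1 < 3*acc + 3*s - 3) → (3*acc + 9 > 3 ↔ v - 5 ≥ 2*acc + 9) must hold; in canonical form it is (2*acc + s < -8 ∧ acc < 3*s - 4) → (3*acc > -6 ↔ v ≥ 2*acc + 14).
Before s := 2*s - 3: (2*acc + 2*s < -5 ∧ acc < 6*s - 13) → (3*acc > -6 ↔ v ≥ 2*acc + 14)
Then branch requires (6*acc + 6*v < 9 ∧ 11*acc + 18*v > 55) → (3*acc > -6 ↔ v ≥ 2*acc + 14); else branch requires (2*acc + 4*v < 11 ∧ acc < 12*v - 61) → (3*acc > -6 ↔ v ≥ 2*acc + 14).
Before the if: (3*x ≠ 0 → ((6*acc + 6*v < 9 ∧ 11*acc + 18*v > 55) → (3*acc > -6 ↔ v ≥ 2*acc + 14))) ∧ ((¬(3*x ≠ 0)) → ((2*acc + 4*v < 11 ∧ acc < 12*v - 61) → (3*acc > -6 ↔ v ≥ 2*acc + 14)))
Answer: WP = (3*x ≠ 0 → ((6*acc + 6*v < 9 ∧ 11*acc + 18*v > 55) → (3*acc > -6 ↔ v ≥ 2*acc + 14))) ∧ ((¬(3*x ≠ 0)) → ((2*acc + 4*v < 11 ∧ acc < 12*v - 61) → (3*acc > -6 ↔ v ≥ 2*acc + 14)))


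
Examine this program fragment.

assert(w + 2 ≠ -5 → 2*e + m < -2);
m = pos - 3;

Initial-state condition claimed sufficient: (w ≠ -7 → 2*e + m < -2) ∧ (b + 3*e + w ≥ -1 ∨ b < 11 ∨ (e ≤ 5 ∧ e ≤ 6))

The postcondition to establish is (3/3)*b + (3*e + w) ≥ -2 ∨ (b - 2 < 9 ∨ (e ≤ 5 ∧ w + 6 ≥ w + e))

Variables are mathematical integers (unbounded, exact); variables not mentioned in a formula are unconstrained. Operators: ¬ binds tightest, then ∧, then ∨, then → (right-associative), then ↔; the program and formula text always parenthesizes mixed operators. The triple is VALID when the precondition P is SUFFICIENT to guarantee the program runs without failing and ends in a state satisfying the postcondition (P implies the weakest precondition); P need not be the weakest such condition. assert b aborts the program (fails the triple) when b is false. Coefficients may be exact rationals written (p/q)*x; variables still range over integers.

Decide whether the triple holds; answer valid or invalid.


Working backward. After the program, the postcondition (3/3)*b + (3*e + w) ≥ -2 ∨ (b - 2 < 9 ∨ (e ≤ 5 ∧ w + 6 ≥ w + e)) must hold; in canonical form it is b + 3*e + w ≥ -2 ∨ b < 11 ∨ (e ≤ 5 ∧ e ≤ 6).
Before m := pos - 3: b + 3*e + w ≥ -2 ∨ b < 11 ∨ (e ≤ 5 ∧ e ≤ 6)
Before assert w + 2 ≠ -5 → 2*e + m < -2: (w ≠ -7 → 2*e + m < -2) ∧ (b + 3*e + w ≥ -2 ∨ b < 11 ∨ (e ≤ 5 ∧ e ≤ 6))
The weakest precondition is (w ≠ -7 → 2*e + m < -2) ∧ (b + 3*e + w ≥ -2 ∨ b < 11 ∨ (e ≤ 5 ∧ e ≤ 6)).
Check whether (w ≠ -7 → 2*e + m < -2) ∧ (b + 3*e + w ≥ -1 ∨ b < 11 ∨ (e ≤ 5 ∧ e ≤ 6)) implies it.
Every state satisfying the precondition satisfies the weakest precondition: the implication holds.
Answer: valid


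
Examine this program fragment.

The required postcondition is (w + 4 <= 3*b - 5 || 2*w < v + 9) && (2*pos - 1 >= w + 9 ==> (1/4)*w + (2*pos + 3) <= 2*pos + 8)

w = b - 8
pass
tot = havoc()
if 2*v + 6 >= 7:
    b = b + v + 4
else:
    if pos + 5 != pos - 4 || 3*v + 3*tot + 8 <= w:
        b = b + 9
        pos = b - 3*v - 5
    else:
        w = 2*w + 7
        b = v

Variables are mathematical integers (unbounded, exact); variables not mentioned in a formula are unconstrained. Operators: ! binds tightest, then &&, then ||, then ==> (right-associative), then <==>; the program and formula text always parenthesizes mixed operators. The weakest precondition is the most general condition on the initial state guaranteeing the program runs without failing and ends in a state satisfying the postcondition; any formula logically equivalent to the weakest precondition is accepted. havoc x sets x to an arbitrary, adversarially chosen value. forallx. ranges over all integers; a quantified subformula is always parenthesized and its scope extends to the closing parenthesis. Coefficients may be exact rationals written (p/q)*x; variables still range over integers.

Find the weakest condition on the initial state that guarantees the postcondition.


Working backward. After the program, the postcondition (w + 4 <= 3*b - 5 || 2*w < v + 9) && (2*pos - 1 >= w + 9 ==> (1/4)*w + (2*pos + 3) <= 2*pos + 8) must hold; in canonical form it is (w <= 3*b - 9 || 2*w < v + 9) && (2*pos >= w + 10 ==> (1/4)*w <= 5).
Then branch requires (w <= 3*b + 3*v + 3 || 2*w < v + 9) && (2*pos >= w + 10 ==> (1/4)*w <= 5); else branch requires (w <= 3*b + 18 || 2*w < v + 9) && (2*b >= 6*v + w + 2 ==> (1/4)*w <= 5).
Before the if: (2*v >= 1 ==> ((w <= 3*b + 3*v + 3 || 2*w < v + 9) && (2*pos >= w + 10 ==> (1/4)*w <= 5))) && ((!(2*v >= 1)) ==> ((w <= 3*b + 18 || 2*w < v + 9) && (2*b >= 6*v + w + 2 ==> (1/4)*w <= 5)))
Before havoc tot: (2*v >= 1 ==> ((w <= 3*b + 3*v + 3 || 2*w < v + 9) && (2*pos >= w + 10 ==> (1/4)*w <= 5))) && ((!(2*v >= 1)) ==> ((w <= 3*b + 18 || 2*w < v + 9) && (2*b >= 6*v + w + 2 ==> (1/4)*w <= 5)))
Before skip: (2*v >= 1 ==> ((w <= 3*b + 3*v + 3 || 2*w < v + 9) && (2*pos >= w + 10 ==> (1/4)*w <= 5))) && ((!(2*v >= 1)) ==> ((w <= 3*b + 18 || 2*w < v + 9) && (2*b >= 6*v + w + 2 ==> (1/4)*w <= 5)))
Before w := b - 8: (2*v >= 1 ==> ((2*b + 3*v >= -11 || 2*b < v + 25) && (2*pos >= b + 2 ==> (1/4)*b <= 7))) && ((!(2*v >= 1)) ==> ((2*b >= -26 || 2*b < v + 25) && (b >= 6*v - 6 ==> (1/4)*b <= 7)))
Answer: WP = (2*v >= 1 ==> ((2*b + 3*v >= -11 || 2*b < v + 25) && (2*pos >= b + 2 ==> (1/4)*b <= 7))) && ((!(2*v >= 1)) ==> ((2*b >= -26 || 2*b < v + 25) && (b >= 6*v - 6 ==> (1/4)*b <= 7)))


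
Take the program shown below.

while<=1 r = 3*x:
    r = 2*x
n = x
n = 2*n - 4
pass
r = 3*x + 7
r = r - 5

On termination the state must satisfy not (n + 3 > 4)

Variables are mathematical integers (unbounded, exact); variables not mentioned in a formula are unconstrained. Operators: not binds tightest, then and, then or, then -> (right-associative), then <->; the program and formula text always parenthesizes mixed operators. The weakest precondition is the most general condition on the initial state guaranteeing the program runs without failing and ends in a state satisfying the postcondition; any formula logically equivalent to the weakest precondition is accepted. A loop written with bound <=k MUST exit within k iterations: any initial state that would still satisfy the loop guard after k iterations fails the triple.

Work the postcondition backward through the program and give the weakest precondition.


Working backward. After the program, the postcondition not (n + 3 > 4) must hold; in canonical form it is not (n > 1).
Before r := r - 5: not (n > 1)
Before r := 3*x + 7: not (n > 1)
Before skip: not (n > 1)
Before n := 2*n - 4: not (2*n > 5)
Before n := x: not (2*x > 5)
Before the loop (bound <=1), unroll the exhaustion recursion (WP_0 = exit-now case; WP_j = one more guarded iteration, up to j = 1):
  WP_0: (not (r = 3*x)) and (not (2*x > 5))
  WP_1: (r = 3*x -> ((not (x = 0)) and (not (2*x > 5)))) and ((not (r = 3*x)) -> (not (2*x > 5)))
So before the loop: (r = 3*x -> ((not (x = 0)) and (not (2*x > 5)))) and ((not (r = 3*x)) -> (not (2*x > 5)))
Answer: WP = (r = 3*x -> ((not (x = 0)) and (not (2*x > 5)))) and ((not (r = 3*x)) -> (not (2*x > 5)))


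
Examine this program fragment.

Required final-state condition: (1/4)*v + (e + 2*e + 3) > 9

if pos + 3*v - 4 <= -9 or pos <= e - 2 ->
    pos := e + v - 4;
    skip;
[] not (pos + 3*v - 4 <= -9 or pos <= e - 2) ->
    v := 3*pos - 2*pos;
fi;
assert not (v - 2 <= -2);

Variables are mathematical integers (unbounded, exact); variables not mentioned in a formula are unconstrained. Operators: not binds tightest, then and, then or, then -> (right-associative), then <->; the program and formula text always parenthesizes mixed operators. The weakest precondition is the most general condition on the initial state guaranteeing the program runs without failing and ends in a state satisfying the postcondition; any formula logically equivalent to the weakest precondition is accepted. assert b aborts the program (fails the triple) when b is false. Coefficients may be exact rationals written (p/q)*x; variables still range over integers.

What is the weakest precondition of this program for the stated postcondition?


Working backward. After the program, the postcondition (1/4)*v + (e + 2*e + 3) > 9 must hold; in canonical form it is 3*e + (1/4)*v > 6.
Before assert not (v - 2 <= -2): (not (v <= 0)) and 3*e + (1/4)*v > 6
Then branch requires (not (v <= 0)) and 3*e + (1/4)*v > 6; else branch requires (not (pos <= 0)) and 3*e + (1/4)*pos > 6.
Before the if: ((pos + 3*v <= -5 or pos <= e - 2) -> ((not (v <= 0)) and 3*e + (1/4)*v > 6)) and ((not (pos + 3*v <= -5 or pos <= e - 2)) -> ((not (pos <= 0)) and 3*e + (1/4)*pos > 6))
Answer: WP = ((pos + 3*v <= -5 or pos <= e - 2) -> ((not (v <= 0)) and 3*e + (1/4)*v > 6)) and ((not (pos + 3*v <= -5 or pos <= e - 2)) -> ((not (pos <= 0)) and 3*e + (1/4)*pos > 6))


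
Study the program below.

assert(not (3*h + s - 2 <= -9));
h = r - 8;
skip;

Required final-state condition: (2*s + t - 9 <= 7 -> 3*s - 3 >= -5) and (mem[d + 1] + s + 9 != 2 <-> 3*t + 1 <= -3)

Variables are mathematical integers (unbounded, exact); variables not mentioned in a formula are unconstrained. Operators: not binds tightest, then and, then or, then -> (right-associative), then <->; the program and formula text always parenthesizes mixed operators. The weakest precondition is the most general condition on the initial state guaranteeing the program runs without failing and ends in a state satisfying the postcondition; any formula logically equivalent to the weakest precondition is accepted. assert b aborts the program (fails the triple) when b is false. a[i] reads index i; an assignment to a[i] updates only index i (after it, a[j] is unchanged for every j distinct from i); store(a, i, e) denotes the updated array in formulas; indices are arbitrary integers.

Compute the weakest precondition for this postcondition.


Working backward. After the program, the postcondition (2*s + t - 9 <= 7 -> 3*s - 3 >= -5) and (mem[d + 1] + s + 9 != 2 <-> 3*t + 1 <= -3) must hold; in canonical form it is (2*s + t <= 16 -> 3*s >= -2) and (mem[d + 1] + s != -7 <-> 3*t <= -4).
Before skip: (2*s + t <= 16 -> 3*s >= -2) and (mem[d + 1] + s != -7 <-> 3*t <= -4)
Before h := r - 8: (2*s + t <= 16 -> 3*s >= -2) and (mem[d + 1] + s != -7 <-> 3*t <= -4)
Before assert not (3*h + s - 2 <= -9): (not (3*h + s <= -7)) and (2*s + t <= 16 -> 3*s >= -2) and (mem[d + 1] + s != -7 <-> 3*t <= -4)
Answer: WP = (not (3*h + s <= -7)) and (2*s + t <= 16 -> 3*s >= -2) and (mem[d + 1] + s != -7 <-> 3*t <= -4)


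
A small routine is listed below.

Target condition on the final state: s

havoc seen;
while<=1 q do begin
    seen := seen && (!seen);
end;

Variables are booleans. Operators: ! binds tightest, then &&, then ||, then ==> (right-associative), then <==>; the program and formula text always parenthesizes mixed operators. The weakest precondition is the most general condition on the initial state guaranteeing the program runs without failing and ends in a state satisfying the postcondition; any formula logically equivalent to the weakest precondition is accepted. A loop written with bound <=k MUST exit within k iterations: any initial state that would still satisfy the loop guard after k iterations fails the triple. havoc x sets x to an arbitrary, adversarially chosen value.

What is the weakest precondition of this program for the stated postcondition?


Working backward. After the program, s must hold.
Before the loop (bound <=1), unroll the exhaustion recursion (WP_0 = exit-now case; WP_j = one more guarded iteration, up to j = 1):
  WP_0: (!q) && s
  WP_1: (q ==> ((!q) && s)) && ((!q) ==> s)
So before the loop: (q ==> ((!q) && s)) && ((!q) ==> s)
Before havoc seen: (q ==> ((!q) && s)) && ((!q) ==> s)
Answer: WP = (q ==> ((!q) && s)) && ((!q) ==> s)


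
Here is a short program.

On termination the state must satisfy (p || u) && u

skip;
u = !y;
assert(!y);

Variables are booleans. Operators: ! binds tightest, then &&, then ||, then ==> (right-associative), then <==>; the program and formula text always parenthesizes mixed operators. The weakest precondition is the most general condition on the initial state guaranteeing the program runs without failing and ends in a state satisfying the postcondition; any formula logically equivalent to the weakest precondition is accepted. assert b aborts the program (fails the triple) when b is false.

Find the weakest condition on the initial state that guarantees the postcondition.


Working backward. After the program, (p || u) && u must hold.
Before assert !y: (!y) && (p || u) && u
Before u := !y: (!y) && (p || (!y))
Before skip: (!y) && (p || (!y))
Answer: WP = (!y) && (p || (!y))


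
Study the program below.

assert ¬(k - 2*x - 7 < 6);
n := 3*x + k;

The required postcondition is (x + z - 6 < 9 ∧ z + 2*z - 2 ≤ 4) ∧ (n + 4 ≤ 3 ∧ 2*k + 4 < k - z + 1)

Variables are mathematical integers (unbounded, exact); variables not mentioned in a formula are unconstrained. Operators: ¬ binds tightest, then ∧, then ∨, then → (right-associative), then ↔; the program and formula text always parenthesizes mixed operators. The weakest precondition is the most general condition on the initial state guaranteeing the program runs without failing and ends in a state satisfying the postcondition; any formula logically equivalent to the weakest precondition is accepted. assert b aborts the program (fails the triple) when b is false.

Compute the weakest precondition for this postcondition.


Working backward. After the program, the postcondition (x + z - 6 < 9 ∧ z + 2*z - 2 ≤ 4) ∧ (n + 4 ≤ 3 ∧ 2*k + 4 < k - z + 1) must hold; in canonical form it is x + z < 15 ∧ 3*z ≤ 6 ∧ n ≤ -1 ∧ k + z < -3.
Before n := 3*x + k: x + z < 15 ∧ 3*z ≤ 6 ∧ k + 3*x ≤ -1 ∧ k + z < -3
Before assert ¬(k - 2*x - 7 < 6): (¬(k < 2*x + 13)) ∧ x + z < 15 ∧ 3*z ≤ 6 ∧ k + 3*x ≤ -1 ∧ k + z < -3
Answer: WP = (¬(k < 2*x + 13)) ∧ x + z < 15 ∧ 3*z ≤ 6 ∧ k + 3*x ≤ -1 ∧ k + z < -3


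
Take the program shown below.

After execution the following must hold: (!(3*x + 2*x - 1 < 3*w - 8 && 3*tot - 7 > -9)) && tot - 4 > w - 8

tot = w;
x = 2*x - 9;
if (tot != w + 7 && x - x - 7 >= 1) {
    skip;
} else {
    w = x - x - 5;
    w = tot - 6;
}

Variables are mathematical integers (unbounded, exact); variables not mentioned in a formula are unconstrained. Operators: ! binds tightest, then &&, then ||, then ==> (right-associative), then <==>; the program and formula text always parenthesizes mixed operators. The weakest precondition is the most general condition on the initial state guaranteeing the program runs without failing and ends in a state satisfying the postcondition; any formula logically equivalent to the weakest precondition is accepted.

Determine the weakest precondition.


Working backward. After the program, the postcondition (!(3*x + 2*x - 1 < 3*w - 8 && 3*tot - 7 > -9)) && tot - 4 > w - 8 must hold; in canonical form it is (!(5*x < 3*w - 7 && 3*tot > -2)) && tot > w - 4.
Then branch requires (!(5*x < 3*w - 7 && 3*tot > -2)) && tot > w - 4; else branch requires !(5*x < 3*tot - 25 && 3*tot > -2).
Before the if: !(5*x < 3*tot - 25 && 3*tot > -2)
Before x := 2*x - 9: !(10*x < 3*tot + 20 && 3*tot > -2)
Before tot := w: !(10*x < 3*w + 20 && 3*w > -2)
Answer: WP = !(10*x < 3*w + 20 && 3*w > -2)


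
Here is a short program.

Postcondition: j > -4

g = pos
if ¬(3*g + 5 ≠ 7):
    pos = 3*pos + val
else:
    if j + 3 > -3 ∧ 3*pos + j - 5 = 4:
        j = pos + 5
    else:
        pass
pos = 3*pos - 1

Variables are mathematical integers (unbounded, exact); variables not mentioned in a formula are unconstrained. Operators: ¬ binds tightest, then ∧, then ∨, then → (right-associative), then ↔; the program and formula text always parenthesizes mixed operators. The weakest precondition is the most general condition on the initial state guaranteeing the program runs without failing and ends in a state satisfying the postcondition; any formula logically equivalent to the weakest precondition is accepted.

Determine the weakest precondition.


Working backward. After the program, j > -4 must hold.
Before pos := 3*pos - 1: j > -4
Then branch requires j > -4; else branch requires ((j > -6 ∧ j + 3*pos = 9) → pos > -9) ∧ ((¬(j > -6 ∧ j + 3*pos = 9)) → j > -4).
Before the if: ((¬(3*g ≠ 2)) → j > -4) ∧ (3*g ≠ 2 → (((j > -6 ∧ j + 3*pos = 9) → pos > -9) ∧ ((¬(j > -6 ∧ j + 3*pos = 9)) → j > -4)))
Before g := pos: ((¬(3*pos ≠ 2)) → j > -4) ∧ (3*pos ≠ 2 → (((j > -6 ∧ j + 3*pos = 9) → pos > -9) ∧ ((¬(j > -6 ∧ j + 3*pos = 9)) → j > -4)))
Answer: WP = ((¬(3*pos ≠ 2)) → j > -4) ∧ (3*pos ≠ 2 → (((j > -6 ∧ j + 3*pos = 9) → pos > -9) ∧ ((¬(j > -6 ∧ j + 3*pos = 9)) → j > -4)))


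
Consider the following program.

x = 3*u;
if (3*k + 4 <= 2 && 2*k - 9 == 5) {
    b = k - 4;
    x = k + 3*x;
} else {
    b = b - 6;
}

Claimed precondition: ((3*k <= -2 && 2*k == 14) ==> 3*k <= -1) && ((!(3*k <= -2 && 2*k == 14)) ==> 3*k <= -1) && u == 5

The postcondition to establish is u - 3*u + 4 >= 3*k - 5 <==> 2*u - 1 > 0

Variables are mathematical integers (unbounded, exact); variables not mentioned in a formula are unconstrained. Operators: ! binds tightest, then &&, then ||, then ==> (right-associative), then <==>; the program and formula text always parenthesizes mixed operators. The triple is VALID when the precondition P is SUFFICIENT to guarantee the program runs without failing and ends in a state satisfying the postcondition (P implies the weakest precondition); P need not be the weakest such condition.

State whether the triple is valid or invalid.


Working backward. After the program, the postcondition u - 3*u + 4 >= 3*k - 5 <==> 2*u - 1 > 0 must hold; in canonical form it is 3*k + 2*u <= 9 <==> 2*u > 1.
Then branch requires 3*k + 2*u <= 9 <==> 2*u > 1; else branch requires 3*k + 2*u <= 9 <==> 2*u > 1.
Before the if: ((3*k <= -2 && 2*k == 14) ==> (3*k + 2*u <= 9 <==> 2*u > 1)) && ((!(3*k <= -2 && 2*k == 14)) ==> (3*k + 2*u <= 9 <==> 2*u > 1))
Before x := 3*u: ((3*k <= -2 && 2*k == 14) ==> (3*k + 2*u <= 9 <==> 2*u > 1)) && ((!(3*k <= -2 && 2*k == 14)) ==> (3*k + 2*u <= 9 <==> 2*u > 1))
The weakest precondition is ((3*k <= -2 && 2*k == 14) ==> (3*k + 2*u <= 9 <==> 2*u > 1)) && ((!(3*k <= -2 && 2*k == 14)) ==> (3*k + 2*u <= 9 <==> 2*u > 1)).
Check whether ((3*k <= -2 && 2*k == 14) ==> 3*k <= -1) && ((!(3*k <= -2 && 2*k == 14)) ==> 3*k <= -1) && u == 5 implies it.
Every state satisfying the precondition satisfies the weakest precondition: the implication holds.
Answer: valid


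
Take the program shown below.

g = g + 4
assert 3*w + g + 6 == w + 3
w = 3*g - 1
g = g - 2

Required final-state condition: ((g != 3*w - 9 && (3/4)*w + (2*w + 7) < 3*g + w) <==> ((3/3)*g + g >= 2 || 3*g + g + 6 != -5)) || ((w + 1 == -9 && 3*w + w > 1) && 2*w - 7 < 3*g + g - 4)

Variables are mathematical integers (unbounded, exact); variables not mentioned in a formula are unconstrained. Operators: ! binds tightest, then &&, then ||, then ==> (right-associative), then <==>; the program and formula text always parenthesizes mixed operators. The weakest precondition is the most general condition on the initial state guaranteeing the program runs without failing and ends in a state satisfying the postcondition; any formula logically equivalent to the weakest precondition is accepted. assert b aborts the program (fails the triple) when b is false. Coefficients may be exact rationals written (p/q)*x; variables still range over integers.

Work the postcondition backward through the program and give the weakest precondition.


Working backward. After the program, the postcondition ((g != 3*w - 9 && (3/4)*w + (2*w + 7) < 3*g + w) <==> ((3/3)*g + g >= 2 || 3*g + g + 6 != -5)) || ((w + 1 == -9 && 3*w + w > 1) && 2*w - 7 < 3*g + g - 4) must hold; in canonical form it is ((g != 3*w - 9 && (7/4)*w < 3*g - 7) <==> (2*g >= 2 || 4*g != -11)) || (w == -10 && 4*w > 1 && 2*w < 4*g + 3).
Before g := g - 2: ((g != 3*w - 7 && (7/4)*w < 3*g - 13) <==> (2*g >= 6 || 4*g != -3)) || (w == -10 && 4*w > 1 && 2*w < 4*g - 5)
Before w := 3*g - 1: ((8*g != 10 && (9/4)*g < -45/4) <==> (2*g >= 6 || 4*g != -3)) || (3*g == -9 && 12*g > 5 && 2*g < -3)
Before assert 3*w + g + 6 == w + 3: g + 2*w == -3 && (((8*g != 10 && (9/4)*g < -45/4) <==> (2*g >= 6 || 4*g != -3)) || (3*g == -9 && 12*g > 5 && 2*g < -3))
Before g := g + 4: g + 2*w == -7 && (((8*g != -22 && (9/4)*g < -81/4) <==> (2*g >= -2 || 4*g != -19)) || (3*g == -21 && 12*g > -43 && 2*g < -11))
Answer: WP = g + 2*w == -7 && (((8*g != -22 && (9/4)*g < -81/4) <==> (2*g >= -2 || 4*g != -19)) || (3*g == -21 && 12*g > -43 && 2*g < -11))


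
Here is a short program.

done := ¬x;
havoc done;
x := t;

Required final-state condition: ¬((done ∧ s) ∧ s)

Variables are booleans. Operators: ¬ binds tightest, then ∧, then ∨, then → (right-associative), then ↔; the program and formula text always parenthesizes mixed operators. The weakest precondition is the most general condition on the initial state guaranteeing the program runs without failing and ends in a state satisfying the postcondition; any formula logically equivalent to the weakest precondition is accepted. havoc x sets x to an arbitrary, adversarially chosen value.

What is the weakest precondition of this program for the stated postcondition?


Working backward. After the program, the postcondition ¬((done ∧ s) ∧ s) must hold; in canonical form it is ¬(done ∧ s).
Before x := t: ¬(done ∧ s)
Before havoc done: ¬s
Before done := ¬x: ¬s
Answer: WP = ¬s


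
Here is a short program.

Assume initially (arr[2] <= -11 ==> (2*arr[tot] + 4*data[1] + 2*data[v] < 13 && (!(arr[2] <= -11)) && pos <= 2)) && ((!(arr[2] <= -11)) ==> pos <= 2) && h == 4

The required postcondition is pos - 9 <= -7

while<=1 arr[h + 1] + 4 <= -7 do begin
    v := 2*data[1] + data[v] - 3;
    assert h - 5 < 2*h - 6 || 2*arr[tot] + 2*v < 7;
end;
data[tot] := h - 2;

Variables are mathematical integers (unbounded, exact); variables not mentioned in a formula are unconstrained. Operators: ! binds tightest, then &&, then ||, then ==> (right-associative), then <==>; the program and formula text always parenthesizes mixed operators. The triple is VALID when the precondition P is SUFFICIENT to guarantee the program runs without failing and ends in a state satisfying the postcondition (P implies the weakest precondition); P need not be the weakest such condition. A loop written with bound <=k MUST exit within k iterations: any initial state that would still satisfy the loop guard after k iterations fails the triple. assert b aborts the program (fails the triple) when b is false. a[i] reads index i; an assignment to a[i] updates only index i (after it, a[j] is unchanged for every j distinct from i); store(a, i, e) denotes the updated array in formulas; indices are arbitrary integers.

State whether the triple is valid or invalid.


Working backward. After the program, the postcondition pos - 9 <= -7 must hold; in canonical form it is pos <= 2.
Before data[tot] := h - 2: pos <= 2
Before the loop (bound <=1), unroll the exhaustion recursion (WP_0 = exit-now case; WP_j = one more guarded iteration, up to j = 1):
  WP_0: (!(arr[h + 1] <= -11)) && pos <= 2
  WP_1: (arr[h + 1] <= -11 ==> ((h > 1 || 2*arr[tot] + 4*data[1] + 2*data[v] < 13) && (!(arr[h + 1] <= -11)) && pos <= 2)) && ((!(arr[h + 1] <= -11)) ==> pos <= 2)
So before the loop: (arr[h + 1] <= -11 ==> ((h > 1 || 2*arr[tot] + 4*data[1] + 2*data[v] < 13) && (!(arr[h + 1] <= -11)) && pos <= 2)) && ((!(arr[h + 1] <= -11)) ==> pos <= 2)
The weakest precondition is (arr[h + 1] <= -11 ==> ((h > 1 || 2*arr[tot] + 4*data[1] + 2*data[v] < 13) && (!(arr[h + 1] <= -11)) && pos <= 2)) && ((!(arr[h + 1] <= -11)) ==> pos <= 2).
Check whether (arr[2] <= -11 ==> (2*arr[tot] + 4*data[1] + 2*data[v] < 13 && (!(arr[2] <= -11)) && pos <= 2)) && ((!(arr[2] <= -11)) ==> pos <= 2) && h == 4 implies it.
Countermodel: at the initial state arr = {[0] = 0, [1] = 0, [2] = 0, [5] = -11, elsewhere 0}, data = {[0] = 0, [1] = 0, [2] = 0, [5] = 0, elsewhere 0}, h = 4, pos = 2, tot = 0, v = 0, the precondition holds but the weakest precondition fails.
Answer: invalid


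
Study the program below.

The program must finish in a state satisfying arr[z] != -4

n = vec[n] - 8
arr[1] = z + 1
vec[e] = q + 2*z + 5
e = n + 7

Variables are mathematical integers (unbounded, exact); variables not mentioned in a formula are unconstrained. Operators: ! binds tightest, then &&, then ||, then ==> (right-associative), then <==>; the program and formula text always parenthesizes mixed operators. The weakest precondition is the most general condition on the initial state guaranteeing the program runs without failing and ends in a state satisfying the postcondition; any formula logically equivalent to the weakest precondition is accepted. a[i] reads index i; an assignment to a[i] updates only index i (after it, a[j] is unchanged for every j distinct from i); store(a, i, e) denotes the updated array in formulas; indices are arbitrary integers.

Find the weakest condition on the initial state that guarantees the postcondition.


Working backward. After the program, arr[z] != -4 must hold.
Before e := n + 7: arr[z] != -4
Before vec[e] := q + 2*z + 5: arr[z] != -4
Before arr[1] := z + 1: store(arr, 1, z + 1)[z] != -4
Before n := vec[n] - 8: store(arr, 1, z + 1)[z] != -4
Answer: WP = store(arr, 1, z + 1)[z] != -4


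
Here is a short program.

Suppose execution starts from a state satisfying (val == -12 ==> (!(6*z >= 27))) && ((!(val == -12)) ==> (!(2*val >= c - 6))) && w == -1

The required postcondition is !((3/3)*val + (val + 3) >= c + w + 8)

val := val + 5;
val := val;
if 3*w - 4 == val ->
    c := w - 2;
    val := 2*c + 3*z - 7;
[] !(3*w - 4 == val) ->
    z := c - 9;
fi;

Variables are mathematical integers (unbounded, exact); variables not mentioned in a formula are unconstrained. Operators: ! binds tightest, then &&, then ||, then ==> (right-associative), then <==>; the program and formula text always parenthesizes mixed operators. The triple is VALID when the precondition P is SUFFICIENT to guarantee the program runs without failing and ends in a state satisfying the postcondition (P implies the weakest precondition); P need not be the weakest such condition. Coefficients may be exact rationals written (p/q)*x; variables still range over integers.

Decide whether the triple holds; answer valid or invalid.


Working backward. After the program, the postcondition !((3/3)*val + (val + 3) >= c + w + 8) must hold; in canonical form it is !(2*val >= c + w + 5).
Then branch requires !(2*w + 6*z >= 25); else branch requires !(2*val >= c + w + 5).
Before the if: (3*w == val + 4 ==> (!(2*w + 6*z >= 25))) && ((!(3*w == val + 4)) ==> (!(2*val >= c + w + 5)))
Before val := val: (3*w == val + 4 ==> (!(2*w + 6*z >= 25))) && ((!(3*w == val + 4)) ==> (!(2*val >= c + w + 5)))
Before val := val + 5: (3*w == val + 9 ==> (!(2*w + 6*z >= 25))) && ((!(3*w == val + 9)) ==> (!(2*val >= c + w - 5)))
The weakest precondition is (3*w == val + 9 ==> (!(2*w + 6*z >= 25))) && ((!(3*w == val + 9)) ==> (!(2*val >= c + w - 5))).
Check whether (val == -12 ==> (!(6*z >= 27))) && ((!(val == -12)) ==> (!(2*val >= c - 6))) && w == -1 implies it.
Every state satisfying the precondition satisfies the weakest precondition: the implication holds.
Answer: valid
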